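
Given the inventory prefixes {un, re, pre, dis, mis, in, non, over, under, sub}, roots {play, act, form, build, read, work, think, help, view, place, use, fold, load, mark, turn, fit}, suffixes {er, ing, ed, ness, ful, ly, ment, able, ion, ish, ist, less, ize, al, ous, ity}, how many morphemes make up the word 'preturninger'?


Segmenting 'preturninger' against the inventory:
  'pre' -> prefix (morpheme 1)
  'turn' -> root (morpheme 2)
  'ing' -> suffix (morpheme 3)
  'er' -> suffix (morpheme 4)
Total morphemes: 4

4


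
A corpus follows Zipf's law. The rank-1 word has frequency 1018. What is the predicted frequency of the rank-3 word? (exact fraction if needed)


Zipf's law: freq(rank) = f1 / rank
f1 = 1018, rank = 3
freq = 1018 / 3
GCD(1018, 3) = 1
Simplified: 1018/3

1018/3


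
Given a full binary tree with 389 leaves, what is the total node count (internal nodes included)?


Leaf nodes (terminals): 389
Internal nodes = n - 1 = 389 - 1 = 388
Total = leaves + internal = 389 + 388 = 777

777


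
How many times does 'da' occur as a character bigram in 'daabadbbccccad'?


Scanning 'daabadbbccccad' for bigram 'da':
  Position 0: 'da' -> MATCH
  Position 1: 'aa' -> no
  Position 2: 'ab' -> no
  Position 3: 'ba' -> no
  Position 4: 'ad' -> no
  Position 5: 'db' -> no
  Position 6: 'bb' -> no
  Position 7: 'bc' -> no
  Position 8: 'cc' -> no
  Position 9: 'cc' -> no
  Position 10: 'cc' -> no
  Position 11: 'ca' -> no
  Position 12: 'ad' -> no
Total matches: 1

1


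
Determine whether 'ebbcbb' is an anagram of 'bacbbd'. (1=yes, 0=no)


Sort characters of 'ebbcbb': 'bbbbce'
Sort characters of 'bacbbd': 'abbbcd'
Sorted forms differ -> they are NOT anagrams
Result: 0

0


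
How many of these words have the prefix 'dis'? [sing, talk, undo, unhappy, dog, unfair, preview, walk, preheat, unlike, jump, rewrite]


Checking each word for prefix 'dis':
  'sing' -> no (count: 0)
  'talk' -> no (count: 0)
  'undo' -> no (count: 0)
  'unhappy' -> no (count: 0)
  'dog' -> no (count: 0)
  'unfair' -> no (count: 0)
  'preview' -> no (count: 0)
  'walk' -> no (count: 0)
  'preheat' -> no (count: 0)
  'unlike' -> no (count: 0)
  'jump' -> no (count: 0)
  'rewrite' -> no (count: 0)
Total with prefix 'dis': 0

0


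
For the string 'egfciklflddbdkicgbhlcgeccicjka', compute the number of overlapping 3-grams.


String 'egfciklflddbdkicgbhlcgeccicjka' has length L = 30.
Number of overlapping n-grams = L - n + 1
Substituting: 30 - 3 + 1 = 28

28


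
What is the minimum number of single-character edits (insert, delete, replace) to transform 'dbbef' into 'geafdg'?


Building DP table for s1='dbbef' (len 5) and s2='geafdg' (len 6):
       g  e  a  f  d  g
    0  1  2  3  4  5  6
  d 1  1  2  3  4  4  5
  b 2  2  2  3  4  5  5
  b 3  3  3  3  4  5  6
  e 4  4  3  4  4  5  6
  f 5  5  4  4  4  5  6
Edit distance = dp[5][6] = 6

6


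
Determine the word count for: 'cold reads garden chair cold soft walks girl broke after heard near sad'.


Counting words by splitting on spaces:
  Word 1: 'cold'
  Word 2: 'reads'
  Word 3: 'garden'
  Word 4: 'chair'
  Word 5: 'cold'
  Word 6: 'soft'
  Word 7: 'walks'
  Word 8: 'girl'
  Word 9: 'broke'
  Word 10: 'after'
  Word 11: 'heard'
  Word 12: 'near'
  Word 13: 'sad'
Total words: 13

13


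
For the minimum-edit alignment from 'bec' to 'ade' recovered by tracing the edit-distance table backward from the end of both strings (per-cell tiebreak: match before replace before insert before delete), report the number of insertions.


Edit distance = 3. Backtracking from cell (3, 3) with preference match > replace > insert > delete,
then listing the resulting alignment 'bec' -> 'ade' left to right:
  Step 1: replace b->a
  Step 2: replace e->d
  Step 3: replace c->e
Total insertions: 0

0


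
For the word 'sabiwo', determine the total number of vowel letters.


Scanning each character of 'sabiwo':
  Position 1: 's' -> consonant (running count: 0)
  Position 2: 'a' -> vowel (running count: 1)
  Position 3: 'b' -> consonant (running count: 1)
  Position 4: 'i' -> vowel (running count: 2)
  Position 5: 'w' -> consonant (running count: 2)
  Position 6: 'o' -> vowel (running count: 3)
Total vowels: 3

3


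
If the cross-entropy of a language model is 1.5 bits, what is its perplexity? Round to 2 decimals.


Perplexity formula: PP = 2^H
H = 1.5
PP = 2^1.5
Decompose: 2^1.5 = 2^1 * 2^0.5 = 2^1 * sqrt(2)
2^1 = 2, sqrt(2) ~ 1.4142136
PP ~ 2 * 1.4142136 = 2.8284272
Rounded to 2 decimals: 2.83

2.83


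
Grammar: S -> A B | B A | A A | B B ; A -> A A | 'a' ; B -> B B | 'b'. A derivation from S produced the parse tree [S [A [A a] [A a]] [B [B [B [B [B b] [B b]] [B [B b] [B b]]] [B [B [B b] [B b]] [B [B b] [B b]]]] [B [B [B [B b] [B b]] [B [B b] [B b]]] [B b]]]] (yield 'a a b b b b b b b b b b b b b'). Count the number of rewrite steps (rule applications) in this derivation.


Every bracketed nonterminal node [X ...] in the tree is produced by exactly one rule application.
Reading the tree off as a leftmost derivation:
  Step 1: S  =>  A B   (applied S -> A B)
  Step 2: A B  =>  A A B   (applied A -> A A)
  Step 3: A A B  =>  a A B   (applied A -> a)
  Step 4: a A B  =>  a a B   (applied A -> a)
  Step 5: a a B  =>  a a B B   (applied B -> B B)
  Step 6: a a B B  =>  a a B B B   (applied B -> B B)
  Step 7: a a B B B  =>  a a B B B B   (applied B -> B B)
  Step 8: a a B B B B  =>  a a B B B B B   (applied B -> B B)
  Step 9: a a B B B B B  =>  a a b B B B B   (applied B -> b)
  Step 10: a a b B B B B  =>  a a b b B B B   (applied B -> b)
  Step 11: a a b b B B B  =>  a a b b B B B B   (applied B -> B B)
  Step 12: a a b b B B B B  =>  a a b b b B B B   (applied B -> b)
  Step 13: a a b b b B B B  =>  a a b b b b B B   (applied B -> b)
  Step 14: a a b b b b B B  =>  a a b b b b B B B   (applied B -> B B)
  Step 15: a a b b b b B B B  =>  a a b b b b B B B B   (applied B -> B B)
  Step 16: a a b b b b B B B B  =>  a a b b b b b B B B   (applied B -> b)
  Step 17: a a b b b b b B B B  =>  a a b b b b b b B B   (applied B -> b)
  Step 18: a a b b b b b b B B  =>  a a b b b b b b B B B   (applied B -> B B)
  Step 19: a a b b b b b b B B B  =>  a a b b b b b b b B B   (applied B -> b)
  Step 20: a a b b b b b b b B B  =>  a a b b b b b b b b B   (applied B -> b)
  Step 21: a a b b b b b b b b B  =>  a a b b b b b b b b B B   (applied B -> B B)
  Step 22: a a b b b b b b b b B B  =>  a a b b b b b b b b B B B   (applied B -> B B)
  Step 23: a a b b b b b b b b B B B  =>  a a b b b b b b b b B B B B   (applied B -> B B)
  Step 24: a a b b b b b b b b B B B B  =>  a a b b b b b b b b b B B B   (applied B -> b)
  Step 25: a a b b b b b b b b b B B B  =>  a a b b b b b b b b b b B B   (applied B -> b)
  Step 26: a a b b b b b b b b b b B B  =>  a a b b b b b b b b b b B B B   (applied B -> B B)
  Step 27: a a b b b b b b b b b b B B B  =>  a a b b b b b b b b b b b B B   (applied B -> b)
  Step 28: a a b b b b b b b b b b b B B  =>  a a b b b b b b b b b b b b B   (applied B -> b)
  Step 29: a a b b b b b b b b b b b b B  =>  a a b b b b b b b b b b b b b   (applied B -> b)
Final yield: a a b b b b b b b b b b b b b
Total rewrite steps: 29

29


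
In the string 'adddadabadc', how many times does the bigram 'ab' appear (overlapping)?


Scanning 'adddadabadc' for bigram 'ab':
  Position 0: 'ad' -> no
  Position 1: 'dd' -> no
  Position 2: 'dd' -> no
  Position 3: 'da' -> no
  Position 4: 'ad' -> no
  Position 5: 'da' -> no
  Position 6: 'ab' -> MATCH
  Position 7: 'ba' -> no
  Position 8: 'ad' -> no
  Position 9: 'dc' -> no
Total matches: 1

1


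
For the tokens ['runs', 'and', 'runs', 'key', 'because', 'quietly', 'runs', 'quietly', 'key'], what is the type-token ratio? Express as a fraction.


Tokens: 9
Unique types: ('and', 'because', 'key', 'quietly', 'runs') = 5
TTR = 5/9
Already in lowest terms.

5/9


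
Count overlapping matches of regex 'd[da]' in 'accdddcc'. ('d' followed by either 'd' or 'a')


Pattern: d[da] means 'd' followed by either 'd' or 'a'.
Scanning 'accdddcc' position-by-position:
  Pos 0: window 'ac' -> no
  Pos 1: window 'cc' -> no
  Pos 2: window 'cd' -> no
  Pos 3: window 'dd' -> MATCH
  Pos 4: window 'dd' -> MATCH
  Pos 5: window 'dc' -> no
  Pos 6: window 'cc' -> no
  Pos 7: window 'c' -> no
Total matches: 2

2


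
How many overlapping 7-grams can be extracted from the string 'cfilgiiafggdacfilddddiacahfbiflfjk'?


String 'cfilgiiafggdacfilddddiacahfbiflfjk' has length L = 34.
Number of overlapping n-grams = L - n + 1
Substituting: 34 - 7 + 1 = 28

28


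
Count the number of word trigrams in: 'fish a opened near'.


Word trigrams from [4] words:
  Trigram 1: (fish a opened)
  Trigram 2: (a opened near)
Total word trigrams: 4 - 2 = 2

2


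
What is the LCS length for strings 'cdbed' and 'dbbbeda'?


DP table for LCS of 'cdbed' and 'dbbbeda':
       d  b  b  b  e  d  a
    0  0  0  0  0  0  0  0
  c 0  0  0  0  0  0  0  0
  d 0  1  1  1  1  1  1  1
  b 0  1  2  2  2  2  2  2
  e 0  1  2  2  2  3  3  3
  d 0  1  2  2  2  3  4  4
LCS: 'dbed'
LCS length = 4

4


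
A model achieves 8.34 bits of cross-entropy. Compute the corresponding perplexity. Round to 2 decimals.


Perplexity formula: PP = 2^H
H = 8.34
PP = 2^8.34
Decompose: 2^8.34 = 2^8 * 2^0.34
2^8 = 256, 2^0.34 ~ 1.2657566
PP ~ 256 * 1.2657566 = 324.0336896
Rounded to 2 decimals: 324.03

324.03


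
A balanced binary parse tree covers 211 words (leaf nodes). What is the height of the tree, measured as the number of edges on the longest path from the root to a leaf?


In a balanced binary tree with n leaves the deepest leaf is ceil(log2(n)) edges below the root.
log2(211) = 7.7211
ceil(7.7211) = 8
height (edges) = 8

8


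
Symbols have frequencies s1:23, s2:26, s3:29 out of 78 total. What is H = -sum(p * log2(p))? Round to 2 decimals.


Computing entropy H = -sum(p_i * log2(p_i)):
  s1: p = 23/78 = 0.2949, -p*log2(p) = 0.5195
  s2: p = 26/78 = 0.3333, -p*log2(p) = 0.5283
  s3: p = 29/78 = 0.3718, -p*log2(p) = 0.5307
H = sum of terms = 1.5785
Rounded to 2 decimals: 1.58

1.58


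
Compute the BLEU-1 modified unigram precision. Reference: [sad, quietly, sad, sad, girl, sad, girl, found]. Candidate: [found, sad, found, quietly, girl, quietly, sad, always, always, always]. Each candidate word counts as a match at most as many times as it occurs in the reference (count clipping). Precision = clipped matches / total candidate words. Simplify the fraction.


Reference word counts: {'found': 1, 'girl': 2, 'quietly': 1, 'sad': 4}
Checking each candidate word (with clipping):
  'found' -> in reference (ref count 1, used 1/1) -> match (matches: 1)
  'sad' -> in reference (ref count 4, used 1/4) -> match (matches: 2)
  'found' -> ref count 1 already used up (1/1) -> clipped, no match (matches: 2)
  'quietly' -> in reference (ref count 1, used 1/1) -> match (matches: 3)
  'girl' -> in reference (ref count 2, used 1/2) -> match (matches: 4)
  'quietly' -> ref count 1 already used up (1/1) -> clipped, no match (matches: 4)
  'sad' -> in reference (ref count 4, used 2/4) -> match (matches: 5)
  'always' -> not in reference -> no match (matches: 5)
  'always' -> not in reference -> no match (matches: 5)
  'always' -> not in reference -> no match (matches: 5)
Clipped matches: 5, Candidate length: 10
Precision = 5/10 = 1/2

1/2


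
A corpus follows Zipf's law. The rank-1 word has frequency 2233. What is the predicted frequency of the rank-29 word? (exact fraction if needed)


Zipf's law: freq(rank) = f1 / rank
f1 = 2233, rank = 29
freq = 2233 / 29
= 77

77


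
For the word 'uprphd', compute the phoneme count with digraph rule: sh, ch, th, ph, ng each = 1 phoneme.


Parsing 'uprphd' greedily, digraphs first:
  'u' -> vowel phoneme (phonemes so far: 1)
  'p' -> consonant phoneme (phonemes so far: 2)
  'r' -> consonant phoneme (phonemes so far: 3)
  'ph' -> digraph (1 consonant phoneme) (phonemes so far: 4)
  'd' -> consonant phoneme (phonemes so far: 5)
Total phonemes: 5

5


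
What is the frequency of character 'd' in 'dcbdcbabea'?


Scanning 'dcbdcbabea' for 'd':
  Position 0: 'd' -> MATCH (count: 1)
  Position 3: 'd' -> MATCH (count: 2)
Total occurrences of 'd': 2

2


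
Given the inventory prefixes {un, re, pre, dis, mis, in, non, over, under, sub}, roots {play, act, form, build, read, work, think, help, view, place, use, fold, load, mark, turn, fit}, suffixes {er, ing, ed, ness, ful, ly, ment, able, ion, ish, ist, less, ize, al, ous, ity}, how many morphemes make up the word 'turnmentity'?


Segmenting 'turnmentity' against the inventory:
  'turn' -> root (morpheme 1)
  'ment' -> suffix (morpheme 2)
  'ity' -> suffix (morpheme 3)
Total morphemes: 3

3


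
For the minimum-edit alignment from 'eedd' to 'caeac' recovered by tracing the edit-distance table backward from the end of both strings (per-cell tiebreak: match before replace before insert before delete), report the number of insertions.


Edit distance = 4. Backtracking from cell (4, 5) with preference match > replace > insert > delete,
then listing the resulting alignment 'eedd' -> 'caeac' left to right:
  Step 1: insert 'c' [insertion #1]
  Step 2: replace e->a
  Step 3: keep 'e'
  Step 4: replace d->a
  Step 5: replace d->c
Total insertions: 1

1


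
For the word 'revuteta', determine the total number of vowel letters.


Scanning each character of 'revuteta':
  Position 1: 'r' -> consonant (running count: 0)
  Position 2: 'e' -> vowel (running count: 1)
  Position 3: 'v' -> consonant (running count: 1)
  Position 4: 'u' -> vowel (running count: 2)
  Position 5: 't' -> consonant (running count: 2)
  Position 6: 'e' -> vowel (running count: 3)
  Position 7: 't' -> consonant (running count: 3)
  Position 8: 'a' -> vowel (running count: 4)
Total vowels: 4

4


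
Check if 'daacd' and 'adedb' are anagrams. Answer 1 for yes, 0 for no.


Sort characters of 'daacd': 'aacdd'
Sort characters of 'adedb': 'abdde'
Sorted forms differ -> they are NOT anagrams
Result: 0

0


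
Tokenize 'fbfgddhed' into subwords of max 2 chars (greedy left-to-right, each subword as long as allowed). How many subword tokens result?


'fbfgddhed' has 9 characters.
Chunking with max size 2:
  Chunk 1: 'fb' (positions 0-1)
  Chunk 2: 'fg' (positions 2-3)
  Chunk 3: 'dd' (positions 4-5)
  Chunk 4: 'he' (positions 6-7)
  Chunk 5: 'd' (positions 8-8)
Total chunks: ceil(9 / 2) = 5

5


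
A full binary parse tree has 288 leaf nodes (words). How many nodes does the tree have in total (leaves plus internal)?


Leaf nodes (terminals): 288
Internal nodes = n - 1 = 288 - 1 = 287
Total = leaves + internal = 288 + 287 = 575

575


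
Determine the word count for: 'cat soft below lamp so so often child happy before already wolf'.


Counting words by splitting on spaces:
  Word 1: 'cat'
  Word 2: 'soft'
  Word 3: 'below'
  Word 4: 'lamp'
  Word 5: 'so'
  Word 6: 'so'
  Word 7: 'often'
  Word 8: 'child'
  Word 9: 'happy'
  Word 10: 'before'
  Word 11: 'already'
  Word 12: 'wolf'
Total words: 12

12


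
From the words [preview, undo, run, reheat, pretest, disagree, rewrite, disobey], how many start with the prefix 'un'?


Checking each word for prefix 'un':
  'preview' -> no (count: 0)
  'undo' -> YES, starts with 'un' (count: 1)
  'run' -> no (count: 1)
  'reheat' -> no (count: 1)
  'pretest' -> no (count: 1)
  'disagree' -> no (count: 1)
  'rewrite' -> no (count: 1)
  'disobey' -> no (count: 1)
Total with prefix 'un': 1

1


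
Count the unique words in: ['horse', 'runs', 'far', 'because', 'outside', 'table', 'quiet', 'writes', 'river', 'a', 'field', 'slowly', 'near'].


Listing all tokens and tracking unique types:
  Token 1: 'horse' -> NEW (unique so far: 1)
  Token 2: 'runs' -> NEW (unique so far: 2)
  Token 3: 'far' -> NEW (unique so far: 3)
  Token 4: 'because' -> NEW (unique so far: 4)
  Token 5: 'outside' -> NEW (unique so far: 5)
  Token 6: 'table' -> NEW (unique so far: 6)
  Token 7: 'quiet' -> NEW (unique so far: 7)
  Token 8: 'writes' -> NEW (unique so far: 8)
  Token 9: 'river' -> NEW (unique so far: 9)
  Token 10: 'a' -> NEW (unique so far: 10)
  Token 11: 'field' -> NEW (unique so far: 11)
  Token 12: 'slowly' -> NEW (unique so far: 12)
  Token 13: 'near' -> NEW (unique so far: 13)
Unique types: ('a', 'because', 'far', 'field', 'horse', 'near', 'outside', 'quiet', 'river', 'runs', 'slowly', 'table', 'writes')
Vocabulary size: 13

13


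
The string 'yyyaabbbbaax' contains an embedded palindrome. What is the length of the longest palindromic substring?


Scanning 'yyyaabbbbaax' for palindromic substrings.
Substring at positions 3-10: 'aabbbbaa'.
Check: reverse('aabbbbaa') = 'aabbbbaa' -> palindrome confirmed.
Neighbouring characters ('y' / 'x') break symmetry, so it cannot extend further.
No longer palindromic substring exists; longest length = 8

8


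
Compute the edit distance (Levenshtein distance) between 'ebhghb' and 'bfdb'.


Building DP table for s1='ebhghb' (len 6) and s2='bfdb' (len 4):
       b  f  d  b
    0  1  2  3  4
  e 1  1  2  3  4
  b 2  1  2  3  3
  h 3  2  2  3  4
  g 4  3  3  3  4
  h 5  4  4  4  4
  b 6  5  5  5  4
Edit distance = dp[6][4] = 4

4


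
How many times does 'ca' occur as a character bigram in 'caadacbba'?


Scanning 'caadacbba' for bigram 'ca':
  Position 0: 'ca' -> MATCH
  Position 1: 'aa' -> no
  Position 2: 'ad' -> no
  Position 3: 'da' -> no
  Position 4: 'ac' -> no
  Position 5: 'cb' -> no
  Position 6: 'bb' -> no
  Position 7: 'ba' -> no
Total matches: 1

1


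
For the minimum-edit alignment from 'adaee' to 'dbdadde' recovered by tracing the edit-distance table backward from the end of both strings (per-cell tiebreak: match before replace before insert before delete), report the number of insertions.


Edit distance = 4. Backtracking from cell (5, 7) with preference match > replace > insert > delete,
then listing the resulting alignment 'adaee' -> 'dbdadde' left to right:
  Step 1: insert 'd' [insertion #1]
  Step 2: replace a->b
  Step 3: keep 'd'
  Step 4: keep 'a'
  Step 5: insert 'd' [insertion #2]
  Step 6: replace e->d
  Step 7: keep 'e'
Total insertions: 2

2


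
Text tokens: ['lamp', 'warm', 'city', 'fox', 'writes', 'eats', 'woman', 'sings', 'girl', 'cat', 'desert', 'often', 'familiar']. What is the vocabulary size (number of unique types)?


Listing all tokens and tracking unique types:
  Token 1: 'lamp' -> NEW (unique so far: 1)
  Token 2: 'warm' -> NEW (unique so far: 2)
  Token 3: 'city' -> NEW (unique so far: 3)
  Token 4: 'fox' -> NEW (unique so far: 4)
  Token 5: 'writes' -> NEW (unique so far: 5)
  Token 6: 'eats' -> NEW (unique so far: 6)
  Token 7: 'woman' -> NEW (unique so far: 7)
  Token 8: 'sings' -> NEW (unique so far: 8)
  Token 9: 'girl' -> NEW (unique so far: 9)
  Token 10: 'cat' -> NEW (unique so far: 10)
  Token 11: 'desert' -> NEW (unique so far: 11)
  Token 12: 'often' -> NEW (unique so far: 12)
  Token 13: 'familiar' -> NEW (unique so far: 13)
Unique types: ('cat', 'city', 'desert', 'eats', 'familiar', 'fox', 'girl', 'lamp', 'often', 'sings', 'warm', 'woman', 'writes')
Vocabulary size: 13

13


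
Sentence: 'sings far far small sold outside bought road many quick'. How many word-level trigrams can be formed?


Word trigrams from [10] words:
  Trigram 1: (sings far far)
  Trigram 2: (far far small)
  Trigram 3: (far small sold)
  Trigram 4: (small sold outside)
  Trigram 5: (sold outside bought)
  Trigram 6: (outside bought road)
  Trigram 7: (bought road many)
  Trigram 8: (road many quick)
Total word trigrams: 10 - 2 = 8

8


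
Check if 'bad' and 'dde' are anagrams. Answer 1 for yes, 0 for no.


Sort characters of 'bad': 'abd'
Sort characters of 'dde': 'dde'
Sorted forms differ -> they are NOT anagrams
Result: 0

0


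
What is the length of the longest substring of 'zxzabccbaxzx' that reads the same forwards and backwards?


Scanning 'zxzabccbaxzx' for palindromic substrings.
Substring at positions 3-8: 'abccba'.
Check: reverse('abccba') = 'abccba' -> palindrome confirmed.
Neighbouring characters ('z' / 'x') break symmetry, so it cannot extend further.
No longer palindromic substring exists; longest length = 6

6


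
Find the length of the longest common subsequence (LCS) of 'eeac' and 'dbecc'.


DP table for LCS of 'eeac' and 'dbecc':
       d  b  e  c  c
    0  0  0  0  0  0
  e 0  0  0  1  1  1
  e 0  0  0  1  1  1
  a 0  0  0  1  1  1
  c 0  0  0  1  2  2
LCS: 'ec'
LCS length = 2

2


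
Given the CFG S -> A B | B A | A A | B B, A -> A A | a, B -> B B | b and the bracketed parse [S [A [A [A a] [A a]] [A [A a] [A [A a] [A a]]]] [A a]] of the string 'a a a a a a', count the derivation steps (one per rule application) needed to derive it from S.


Every bracketed nonterminal node [X ...] in the tree is produced by exactly one rule application.
Reading the tree off as a leftmost derivation:
  Step 1: S  =>  A A   (applied S -> A A)
  Step 2: A A  =>  A A A   (applied A -> A A)
  Step 3: A A A  =>  A A A A   (applied A -> A A)
  Step 4: A A A A  =>  a A A A   (applied A -> a)
  Step 5: a A A A  =>  a a A A   (applied A -> a)
  Step 6: a a A A  =>  a a A A A   (applied A -> A A)
  Step 7: a a A A A  =>  a a a A A   (applied A -> a)
  Step 8: a a a A A  =>  a a a A A A   (applied A -> A A)
  Step 9: a a a A A A  =>  a a a a A A   (applied A -> a)
  Step 10: a a a a A A  =>  a a a a a A   (applied A -> a)
  Step 11: a a a a a A  =>  a a a a a a   (applied A -> a)
Final yield: a a a a a a
Total rewrite steps: 11

11


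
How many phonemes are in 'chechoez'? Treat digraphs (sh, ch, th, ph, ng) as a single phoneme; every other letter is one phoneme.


Parsing 'chechoez' greedily, digraphs first:
  'ch' -> digraph (1 consonant phoneme) (phonemes so far: 1)
  'e' -> vowel phoneme (phonemes so far: 2)
  'ch' -> digraph (1 consonant phoneme) (phonemes so far: 3)
  'o' -> vowel phoneme (phonemes so far: 4)
  'e' -> vowel phoneme (phonemes so far: 5)
  'z' -> consonant phoneme (phonemes so far: 6)
Total phonemes: 6

6


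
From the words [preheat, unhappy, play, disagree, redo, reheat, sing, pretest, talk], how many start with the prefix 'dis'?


Checking each word for prefix 'dis':
  'preheat' -> no (count: 0)
  'unhappy' -> no (count: 0)
  'play' -> no (count: 0)
  'disagree' -> YES, starts with 'dis' (count: 1)
  'redo' -> no (count: 1)
  'reheat' -> no (count: 1)
  'sing' -> no (count: 1)
  'pretest' -> no (count: 1)
  'talk' -> no (count: 1)
Total with prefix 'dis': 1

1


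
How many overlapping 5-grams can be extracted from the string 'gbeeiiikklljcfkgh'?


String 'gbeeiiikklljcfkgh' has length L = 17.
Number of overlapping n-grams = L - n + 1
Substituting: 17 - 5 + 1 = 13

13


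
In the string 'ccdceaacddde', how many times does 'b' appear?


Scanning 'ccdceaacddde' for 'b':
  No matches found.
Total occurrences of 'b': 0

0


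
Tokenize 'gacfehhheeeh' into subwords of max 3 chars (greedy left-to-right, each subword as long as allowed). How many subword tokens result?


'gacfehhheeeh' has 12 characters.
Chunking with max size 3:
  Chunk 1: 'gac' (positions 0-2)
  Chunk 2: 'feh' (positions 3-5)
  Chunk 3: 'hhe' (positions 6-8)
  Chunk 4: 'eeh' (positions 9-11)
Total chunks: ceil(12 / 3) = 4

4


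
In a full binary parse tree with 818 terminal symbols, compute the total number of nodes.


Leaf nodes (terminals): 818
Internal nodes = n - 1 = 818 - 1 = 817
Total = leaves + internal = 818 + 817 = 1635

1635


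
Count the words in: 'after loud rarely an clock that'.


Counting words by splitting on spaces:
  Word 1: 'after'
  Word 2: 'loud'
  Word 3: 'rarely'
  Word 4: 'an'
  Word 5: 'clock'
  Word 6: 'that'
Total words: 6

6


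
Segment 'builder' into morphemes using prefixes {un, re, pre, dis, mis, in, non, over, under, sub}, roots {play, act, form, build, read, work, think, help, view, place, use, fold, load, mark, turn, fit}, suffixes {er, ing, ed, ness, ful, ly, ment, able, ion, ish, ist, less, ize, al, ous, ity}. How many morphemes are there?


Segmenting 'builder' against the inventory:
  'build' -> root (morpheme 1)
  'er' -> suffix (morpheme 2)
Total morphemes: 2

2


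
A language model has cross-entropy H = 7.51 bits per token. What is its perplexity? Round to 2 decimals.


Perplexity formula: PP = 2^H
H = 7.51
PP = 2^7.51
Decompose: 2^7.51 = 2^7 * 2^0.51
2^7 = 128, 2^0.51 ~ 1.4240502
PP ~ 128 * 1.4240502 = 182.2784256
Rounded to 2 decimals: 182.28

182.28


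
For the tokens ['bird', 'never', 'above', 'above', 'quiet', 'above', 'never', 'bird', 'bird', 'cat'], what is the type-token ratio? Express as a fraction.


Tokens: 10
Unique types: ('above', 'bird', 'cat', 'never', 'quiet') = 5
TTR = 5/10
Simplify: divide both by 5 -> 1/2
TTR = 1/2

1/2


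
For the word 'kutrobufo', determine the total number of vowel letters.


Scanning each character of 'kutrobufo':
  Position 1: 'k' -> consonant (running count: 0)
  Position 2: 'u' -> vowel (running count: 1)
  Position 3: 't' -> consonant (running count: 1)
  Position 4: 'r' -> consonant (running count: 1)
  Position 5: 'o' -> vowel (running count: 2)
  Position 6: 'b' -> consonant (running count: 2)
  Position 7: 'u' -> vowel (running count: 3)
  Position 8: 'f' -> consonant (running count: 3)
  Position 9: 'o' -> vowel (running count: 4)
Total vowels: 4

4


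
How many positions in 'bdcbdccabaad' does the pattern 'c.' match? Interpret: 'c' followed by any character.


Pattern: c. means 'c' followed by any character.
Scanning 'bdcbdccabaad' position-by-position:
  Pos 0: window 'bd' -> no
  Pos 1: window 'dc' -> no
  Pos 2: window 'cb' -> MATCH
  Pos 3: window 'bd' -> no
  Pos 4: window 'dc' -> no
  Pos 5: window 'cc' -> MATCH
  Pos 6: window 'ca' -> MATCH
  Pos 7: window 'ab' -> no
  Pos 8: window 'ba' -> no
  Pos 9: window 'aa' -> no
  Pos 10: window 'ad' -> no
  Pos 11: window 'd' -> no
Total matches: 3

3


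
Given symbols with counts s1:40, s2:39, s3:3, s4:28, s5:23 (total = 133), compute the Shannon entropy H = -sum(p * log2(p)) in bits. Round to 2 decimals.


Computing entropy H = -sum(p_i * log2(p_i)):
  s1: p = 40/133 = 0.3008, -p*log2(p) = 0.5213
  s2: p = 39/133 = 0.2932, -p*log2(p) = 0.5190
  s3: p = 3/133 = 0.0226, -p*log2(p) = 0.1234
  s4: p = 28/133 = 0.2105, -p*log2(p) = 0.4732
  s5: p = 23/133 = 0.1729, -p*log2(p) = 0.4378
H = sum of terms = 2.0747
Rounded to 2 decimals: 2.07

2.07


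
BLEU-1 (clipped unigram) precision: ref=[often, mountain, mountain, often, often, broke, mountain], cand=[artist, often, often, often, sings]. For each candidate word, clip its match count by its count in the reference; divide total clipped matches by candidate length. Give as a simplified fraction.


Reference word counts: {'broke': 1, 'mountain': 3, 'often': 3}
Checking each candidate word (with clipping):
  'artist' -> not in reference -> no match (matches: 0)
  'often' -> in reference (ref count 3, used 1/3) -> match (matches: 1)
  'often' -> in reference (ref count 3, used 2/3) -> match (matches: 2)
  'often' -> in reference (ref count 3, used 3/3) -> match (matches: 3)
  'sings' -> not in reference -> no match (matches: 3)
Clipped matches: 3, Candidate length: 5
Precision = 3/5

3/5


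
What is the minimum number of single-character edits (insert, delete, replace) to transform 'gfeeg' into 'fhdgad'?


Building DP table for s1='gfeeg' (len 5) and s2='fhdgad' (len 6):
       f  h  d  g  a  d
    0  1  2  3  4  5  6
  g 1  1  2  3  3  4  5
  f 2  1  2  3  4  4  5
  e 3  2  2  3  4  5  5
  e 4  3  3  3  4  5  6
  g 5  4  4  4  3  4  5
Edit distance = dp[5][6] = 5

5


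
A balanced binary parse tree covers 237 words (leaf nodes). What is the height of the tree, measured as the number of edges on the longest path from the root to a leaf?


In a balanced binary tree with n leaves the deepest leaf is ceil(log2(n)) edges below the root.
log2(237) = 7.8887
ceil(7.8887) = 8
height (edges) = 8

8


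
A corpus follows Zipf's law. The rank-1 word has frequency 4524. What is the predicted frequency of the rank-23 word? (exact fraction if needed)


Zipf's law: freq(rank) = f1 / rank
f1 = 4524, rank = 23
freq = 4524 / 23
GCD(4524, 23) = 1
Simplified: 4524/23

4524/23


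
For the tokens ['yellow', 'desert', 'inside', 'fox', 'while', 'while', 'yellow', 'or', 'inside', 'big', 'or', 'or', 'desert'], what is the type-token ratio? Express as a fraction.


Tokens: 13
Unique types: ('big', 'desert', 'fox', 'inside', 'or', 'while', 'yellow') = 7
TTR = 7/13
Already in lowest terms.

7/13


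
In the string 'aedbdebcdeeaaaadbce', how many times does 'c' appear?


Scanning 'aedbdebcdeeaaaadbce' for 'c':
  Position 7: 'c' -> MATCH (count: 1)
  Position 17: 'c' -> MATCH (count: 2)
Total occurrences of 'c': 2

2


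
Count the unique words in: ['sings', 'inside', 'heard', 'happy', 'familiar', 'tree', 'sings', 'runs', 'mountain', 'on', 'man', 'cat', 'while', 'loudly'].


Listing all tokens and tracking unique types:
  Token 1: 'sings' -> NEW (unique so far: 1)
  Token 2: 'inside' -> NEW (unique so far: 2)
  Token 3: 'heard' -> NEW (unique so far: 3)
  Token 4: 'happy' -> NEW (unique so far: 4)
  Token 5: 'familiar' -> NEW (unique so far: 5)
  Token 6: 'tree' -> NEW (unique so far: 6)
  Token 7: 'sings' -> duplicate (unique so far: 6)
  Token 8: 'runs' -> NEW (unique so far: 7)
  Token 9: 'mountain' -> NEW (unique so far: 8)
  Token 10: 'on' -> NEW (unique so far: 9)
  Token 11: 'man' -> NEW (unique so far: 10)
  Token 12: 'cat' -> NEW (unique so far: 11)
  Token 13: 'while' -> NEW (unique so far: 12)
  Token 14: 'loudly' -> NEW (unique so far: 13)
Unique types: ('cat', 'familiar', 'happy', 'heard', 'inside', 'loudly', 'man', 'mountain', 'on', 'runs', 'sings', 'tree', 'while')
Vocabulary size: 13

13


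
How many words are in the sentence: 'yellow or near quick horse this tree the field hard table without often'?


Counting words by splitting on spaces:
  Word 1: 'yellow'
  Word 2: 'or'
  Word 3: 'near'
  Word 4: 'quick'
  Word 5: 'horse'
  Word 6: 'this'
  Word 7: 'tree'
  Word 8: 'the'
  Word 9: 'field'
  Word 10: 'hard'
  Word 11: 'table'
  Word 12: 'without'
  Word 13: 'often'
Total words: 13

13


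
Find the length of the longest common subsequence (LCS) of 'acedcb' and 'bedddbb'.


DP table for LCS of 'acedcb' and 'bedddbb':
       b  e  d  d  d  b  b
    0  0  0  0  0  0  0  0
  a 0  0  0  0  0  0  0  0
  c 0  0  0  0  0  0  0  0
  e 0  0  1  1  1  1  1  1
  d 0  0  1  2  2  2  2  2
  c 0  0  1  2  2  2  2  2
  b 0  1  1  2  2  2  3  3
LCS: 'edb'
LCS length = 3

3


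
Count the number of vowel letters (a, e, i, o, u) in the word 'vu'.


Scanning each character of 'vu':
  Position 1: 'v' -> consonant (running count: 0)
  Position 2: 'u' -> vowel (running count: 1)
Total vowels: 1

1


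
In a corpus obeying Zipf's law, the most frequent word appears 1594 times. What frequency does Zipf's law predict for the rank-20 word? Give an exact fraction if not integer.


Zipf's law: freq(rank) = f1 / rank
f1 = 1594, rank = 20
freq = 1594 / 20
GCD(1594, 20) = 2
Simplified: 797/10

797/10


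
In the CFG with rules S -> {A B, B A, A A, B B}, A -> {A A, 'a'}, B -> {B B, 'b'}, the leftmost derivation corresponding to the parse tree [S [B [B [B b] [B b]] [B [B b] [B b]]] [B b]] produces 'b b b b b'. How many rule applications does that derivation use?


Every bracketed nonterminal node [X ...] in the tree is produced by exactly one rule application.
Reading the tree off as a leftmost derivation:
  Step 1: S  =>  B B   (applied S -> B B)
  Step 2: B B  =>  B B B   (applied B -> B B)
  Step 3: B B B  =>  B B B B   (applied B -> B B)
  Step 4: B B B B  =>  b B B B   (applied B -> b)
  Step 5: b B B B  =>  b b B B   (applied B -> b)
  Step 6: b b B B  =>  b b B B B   (applied B -> B B)
  Step 7: b b B B B  =>  b b b B B   (applied B -> b)
  Step 8: b b b B B  =>  b b b b B   (applied B -> b)
  Step 9: b b b b B  =>  b b b b b   (applied B -> b)
Final yield: b b b b b
Total rewrite steps: 9

9


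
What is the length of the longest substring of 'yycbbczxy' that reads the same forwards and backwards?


Scanning 'yycbbczxy' for palindromic substrings.
Substring at positions 2-5: 'cbbc'.
Check: reverse('cbbc') = 'cbbc' -> palindrome confirmed.
Neighbouring characters ('y' / 'z') break symmetry, so it cannot extend further.
No longer palindromic substring exists; longest length = 4

4


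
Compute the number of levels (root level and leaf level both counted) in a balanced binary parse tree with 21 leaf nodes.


In a balanced binary tree with n leaves the deepest leaf is ceil(log2(n)) edges below the root,
so counting node levels inclusive of root and leaves gives ceil(log2(n)) + 1 levels.
log2(21) = 4.3923
ceil(4.3923) = 5
levels = 5 + 1 = 6

6


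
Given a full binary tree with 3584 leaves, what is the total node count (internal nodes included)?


Leaf nodes (terminals): 3584
Internal nodes = n - 1 = 3584 - 1 = 3583
Total = leaves + internal = 3584 + 3583 = 7167

7167


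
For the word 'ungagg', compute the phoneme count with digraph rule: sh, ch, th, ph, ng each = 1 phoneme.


Parsing 'ungagg' greedily, digraphs first:
  'u' -> vowel phoneme (phonemes so far: 1)
  'ng' -> digraph (1 consonant phoneme) (phonemes so far: 2)
  'a' -> vowel phoneme (phonemes so far: 3)
  'g' -> consonant phoneme (phonemes so far: 4)
  'g' -> consonant phoneme (phonemes so far: 5)
Total phonemes: 5

5


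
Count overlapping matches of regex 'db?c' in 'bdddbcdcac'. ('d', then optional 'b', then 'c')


Pattern: db?c means 'd', then optional 'b', then 'c'.
Scanning 'bdddbcdcac' position-by-position:
  Pos 0: window 'bdd' -> no
  Pos 1: window 'ddd' -> no
  Pos 2: window 'ddb' -> no
  Pos 3: window 'dbc' -> MATCH
  Pos 4: window 'bcd' -> no
  Pos 5: window 'cdc' -> no
  Pos 6: window 'dca' -> MATCH
  Pos 7: window 'cac' -> no
  Pos 8: window 'ac' -> no
  Pos 9: window 'c' -> no
Total matches: 2

2


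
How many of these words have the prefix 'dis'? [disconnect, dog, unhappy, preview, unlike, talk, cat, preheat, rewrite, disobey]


Checking each word for prefix 'dis':
  'disconnect' -> YES, starts with 'dis' (count: 1)
  'dog' -> no (count: 1)
  'unhappy' -> no (count: 1)
  'preview' -> no (count: 1)
  'unlike' -> no (count: 1)
  'talk' -> no (count: 1)
  'cat' -> no (count: 1)
  'preheat' -> no (count: 1)
  'rewrite' -> no (count: 1)
  'disobey' -> YES, starts with 'dis' (count: 2)
Total with prefix 'dis': 2

2


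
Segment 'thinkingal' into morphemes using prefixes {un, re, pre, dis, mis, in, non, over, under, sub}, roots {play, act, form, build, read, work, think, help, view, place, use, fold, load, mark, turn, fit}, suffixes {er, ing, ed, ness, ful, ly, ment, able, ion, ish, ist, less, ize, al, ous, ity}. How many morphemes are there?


Segmenting 'thinkingal' against the inventory:
  'think' -> root (morpheme 1)
  'ing' -> suffix (morpheme 2)
  'al' -> suffix (morpheme 3)
Total morphemes: 3

3


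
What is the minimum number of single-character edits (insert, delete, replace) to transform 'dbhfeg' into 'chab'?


Building DP table for s1='dbhfeg' (len 6) and s2='chab' (len 4):
       c  h  a  b
    0  1  2  3  4
  d 1  1  2  3  4
  b 2  2  2  3  3
  h 3  3  2  3  4
  f 4  4  3  3  4
  e 5  5  4  4  4
  g 6  6  5  5  5
Edit distance = dp[6][4] = 5

5


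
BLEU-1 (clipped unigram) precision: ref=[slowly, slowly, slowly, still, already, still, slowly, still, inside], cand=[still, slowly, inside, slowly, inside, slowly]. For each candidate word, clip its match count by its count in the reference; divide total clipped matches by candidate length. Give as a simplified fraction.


Reference word counts: {'already': 1, 'inside': 1, 'slowly': 4, 'still': 3}
Checking each candidate word (with clipping):
  'still' -> in reference (ref count 3, used 1/3) -> match (matches: 1)
  'slowly' -> in reference (ref count 4, used 1/4) -> match (matches: 2)
  'inside' -> in reference (ref count 1, used 1/1) -> match (matches: 3)
  'slowly' -> in reference (ref count 4, used 2/4) -> match (matches: 4)
  'inside' -> ref count 1 already used up (1/1) -> clipped, no match (matches: 4)
  'slowly' -> in reference (ref count 4, used 3/4) -> match (matches: 5)
Clipped matches: 5, Candidate length: 6
Precision = 5/6

5/6


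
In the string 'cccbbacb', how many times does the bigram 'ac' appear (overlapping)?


Scanning 'cccbbacb' for bigram 'ac':
  Position 0: 'cc' -> no
  Position 1: 'cc' -> no
  Position 2: 'cb' -> no
  Position 3: 'bb' -> no
  Position 4: 'ba' -> no
  Position 5: 'ac' -> MATCH
  Position 6: 'cb' -> no
Total matches: 1

1


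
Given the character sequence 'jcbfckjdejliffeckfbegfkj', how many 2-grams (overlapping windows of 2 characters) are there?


String 'jcbfckjdejliffeckfbegfkj' has length L = 24.
Number of overlapping n-grams = L - n + 1
Substituting: 24 - 2 + 1 = 23

23


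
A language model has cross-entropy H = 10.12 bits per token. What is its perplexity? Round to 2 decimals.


Perplexity formula: PP = 2^H
H = 10.12
PP = 2^10.12
Decompose: 2^10.12 = 2^10 * 2^0.12
2^10 = 1024, 2^0.12 ~ 1.0867349
PP ~ 1024 * 1.0867349 = 1112.8165376
Rounded to 2 decimals: 1112.82

1112.82


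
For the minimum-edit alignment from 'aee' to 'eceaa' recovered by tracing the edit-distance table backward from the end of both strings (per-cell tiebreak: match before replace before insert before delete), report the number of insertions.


Edit distance = 4. Backtracking from cell (3, 5) with preference match > replace > insert > delete,
then listing the resulting alignment 'aee' -> 'eceaa' left to right:
  Step 1: insert 'e' [insertion #1]
  Step 2: replace a->c
  Step 3: keep 'e'
  Step 4: insert 'a' [insertion #2]
  Step 5: replace e->a
Total insertions: 2

2


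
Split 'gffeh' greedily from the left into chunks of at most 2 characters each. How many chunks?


'gffeh' has 5 characters.
Chunking with max size 2:
  Chunk 1: 'gf' (positions 0-1)
  Chunk 2: 'fe' (positions 2-3)
  Chunk 3: 'h' (positions 4-4)
Total chunks: ceil(5 / 2) = 3

3


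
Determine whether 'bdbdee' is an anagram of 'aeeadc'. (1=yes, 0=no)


Sort characters of 'bdbdee': 'bbddee'
Sort characters of 'aeeadc': 'aacdee'
Sorted forms differ -> they are NOT anagrams
Result: 0

0


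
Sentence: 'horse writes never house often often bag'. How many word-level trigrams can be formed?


Word trigrams from [7] words:
  Trigram 1: (horse writes never)
  Trigram 2: (writes never house)
  Trigram 3: (never house often)
  Trigram 4: (house often often)
  Trigram 5: (often often bag)
Total word trigrams: 7 - 2 = 5

5


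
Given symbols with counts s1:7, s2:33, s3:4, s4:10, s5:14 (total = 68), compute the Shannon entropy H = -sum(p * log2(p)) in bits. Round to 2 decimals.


Computing entropy H = -sum(p_i * log2(p_i)):
  s1: p = 7/68 = 0.1029, -p*log2(p) = 0.3377
  s2: p = 33/68 = 0.4853, -p*log2(p) = 0.5062
  s3: p = 4/68 = 0.0588, -p*log2(p) = 0.2404
  s4: p = 10/68 = 0.1471, -p*log2(p) = 0.4067
  s5: p = 14/68 = 0.2059, -p*log2(p) = 0.4694
H = sum of terms = 1.9604
Rounded to 2 decimals: 1.96

1.96


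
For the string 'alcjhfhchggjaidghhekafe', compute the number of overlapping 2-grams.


String 'alcjhfhchggjaidghhekafe' has length L = 23.
Number of overlapping n-grams = L - n + 1
Substituting: 23 - 2 + 1 = 22

22


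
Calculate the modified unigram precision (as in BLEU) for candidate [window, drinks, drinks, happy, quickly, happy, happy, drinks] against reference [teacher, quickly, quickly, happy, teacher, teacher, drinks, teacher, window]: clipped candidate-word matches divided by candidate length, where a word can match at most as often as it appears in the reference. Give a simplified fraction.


Reference word counts: {'drinks': 1, 'happy': 1, 'quickly': 2, 'teacher': 4, 'window': 1}
Checking each candidate word (with clipping):
  'window' -> in reference (ref count 1, used 1/1) -> match (matches: 1)
  'drinks' -> in reference (ref count 1, used 1/1) -> match (matches: 2)
  'drinks' -> ref count 1 already used up (1/1) -> clipped, no match (matches: 2)
  'happy' -> in reference (ref count 1, used 1/1) -> match (matches: 3)
  'quickly' -> in reference (ref count 2, used 1/2) -> match (matches: 4)
  'happy' -> ref count 1 already used up (1/1) -> clipped, no match (matches: 4)
  'happy' -> ref count 1 already used up (1/1) -> clipped, no match (matches: 4)
  'drinks' -> ref count 1 already used up (1/1) -> clipped, no match (matches: 4)
Clipped matches: 4, Candidate length: 8
Precision = 4/8 = 1/2

1/2
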